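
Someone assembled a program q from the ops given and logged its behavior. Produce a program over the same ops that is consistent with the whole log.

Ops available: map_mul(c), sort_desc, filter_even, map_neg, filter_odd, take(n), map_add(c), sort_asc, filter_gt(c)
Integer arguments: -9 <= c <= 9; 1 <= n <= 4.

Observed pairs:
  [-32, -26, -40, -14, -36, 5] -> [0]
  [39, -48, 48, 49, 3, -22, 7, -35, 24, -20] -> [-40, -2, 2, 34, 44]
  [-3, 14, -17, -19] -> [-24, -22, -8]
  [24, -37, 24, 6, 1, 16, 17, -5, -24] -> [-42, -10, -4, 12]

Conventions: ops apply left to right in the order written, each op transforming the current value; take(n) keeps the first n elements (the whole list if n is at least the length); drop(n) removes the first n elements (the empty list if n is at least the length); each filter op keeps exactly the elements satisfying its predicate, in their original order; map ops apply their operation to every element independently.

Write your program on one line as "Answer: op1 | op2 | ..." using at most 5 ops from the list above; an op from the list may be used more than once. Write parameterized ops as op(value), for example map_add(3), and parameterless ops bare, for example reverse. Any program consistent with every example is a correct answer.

sort_desc | filter_odd | sort_asc | map_add(-5)

Check, running the answer program on each example:
  [-32, -26, -40, -14, -36, 5] -> [5, -14, -26, -32, -36, -40] -> [5] -> [5] -> [0]
  [39, -48, 48, 49, 3, -22, 7, -35, 24, -20] -> [49, 48, 39, 24, 7, 3, -20, -22, -35, -48] -> [49, 39, 7, 3, -35] -> [-35, 3, 7, 39, 49] -> [-40, -2, 2, 34, 44]
  [-3, 14, -17, -19] -> [14, -3, -17, -19] -> [-3, -17, -19] -> [-19, -17, -3] -> [-24, -22, -8]
  [24, -37, 24, 6, 1, 16, 17, -5, -24] -> [24, 24, 17, 16, 6, 1, -5, -24, -37] -> [17, 1, -5, -37] -> [-37, -5, 1, 17] -> [-42, -10, -4, 12]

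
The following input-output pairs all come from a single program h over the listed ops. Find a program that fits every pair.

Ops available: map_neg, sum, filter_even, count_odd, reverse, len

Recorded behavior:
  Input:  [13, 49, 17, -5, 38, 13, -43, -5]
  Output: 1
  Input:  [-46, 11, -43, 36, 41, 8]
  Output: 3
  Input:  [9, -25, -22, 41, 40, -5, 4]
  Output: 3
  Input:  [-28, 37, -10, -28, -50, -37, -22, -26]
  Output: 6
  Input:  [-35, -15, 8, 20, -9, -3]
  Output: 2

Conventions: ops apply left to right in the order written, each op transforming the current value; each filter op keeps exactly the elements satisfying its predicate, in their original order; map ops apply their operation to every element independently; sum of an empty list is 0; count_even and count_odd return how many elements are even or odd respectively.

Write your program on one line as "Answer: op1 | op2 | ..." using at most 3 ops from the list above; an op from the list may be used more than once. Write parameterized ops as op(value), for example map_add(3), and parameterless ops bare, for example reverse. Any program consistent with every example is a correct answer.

reverse | filter_even | len

Check, running the answer program on each example:
  [13, 49, 17, -5, 38, 13, -43, -5] -> [-5, -43, 13, 38, -5, 17, 49, 13] -> [38] -> 1
  [-46, 11, -43, 36, 41, 8] -> [8, 41, 36, -43, 11, -46] -> [8, 36, -46] -> 3
  [9, -25, -22, 41, 40, -5, 4] -> [4, -5, 40, 41, -22, -25, 9] -> [4, 40, -22] -> 3
  [-28, 37, -10, -28, -50, -37, -22, -26] -> [-26, -22, -37, -50, -28, -10, 37, -28] -> [-26, -22, -50, -28, -10, -28] -> 6
  [-35, -15, 8, 20, -9, -3] -> [-3, -9, 20, 8, -15, -35] -> [20, 8] -> 2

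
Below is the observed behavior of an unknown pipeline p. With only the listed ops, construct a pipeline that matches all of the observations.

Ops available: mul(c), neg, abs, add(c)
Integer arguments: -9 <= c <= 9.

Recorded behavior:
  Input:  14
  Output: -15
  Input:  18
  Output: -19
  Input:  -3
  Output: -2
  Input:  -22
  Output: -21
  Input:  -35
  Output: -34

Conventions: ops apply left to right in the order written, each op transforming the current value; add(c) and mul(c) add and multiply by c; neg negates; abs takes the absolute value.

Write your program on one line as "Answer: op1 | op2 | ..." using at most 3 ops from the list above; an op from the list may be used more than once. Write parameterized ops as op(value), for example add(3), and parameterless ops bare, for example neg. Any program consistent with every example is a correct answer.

add(1) | abs | neg

Check, running the answer program on each example:
  14 -> 15 -> 15 -> -15
  18 -> 19 -> 19 -> -19
  -3 -> -2 -> 2 -> -2
  -22 -> -21 -> 21 -> -21
  -35 -> -34 -> 34 -> -34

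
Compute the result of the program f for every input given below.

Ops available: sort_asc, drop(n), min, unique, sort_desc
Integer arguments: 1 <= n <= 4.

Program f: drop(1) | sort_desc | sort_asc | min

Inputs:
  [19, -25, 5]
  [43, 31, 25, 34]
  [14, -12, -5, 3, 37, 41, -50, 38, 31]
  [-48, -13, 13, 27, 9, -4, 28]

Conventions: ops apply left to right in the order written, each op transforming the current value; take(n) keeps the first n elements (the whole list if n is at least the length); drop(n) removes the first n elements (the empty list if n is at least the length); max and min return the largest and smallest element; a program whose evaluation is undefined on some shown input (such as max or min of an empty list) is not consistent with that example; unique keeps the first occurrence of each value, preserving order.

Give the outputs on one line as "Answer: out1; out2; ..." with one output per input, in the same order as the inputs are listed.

Execution, op by op:
  [19, -25, 5] -> [-25, 5] -> [5, -25] -> [-25, 5] -> -25
  [43, 31, 25, 34] -> [31, 25, 34] -> [34, 31, 25] -> [25, 31, 34] -> 25
  [14, -12, -5, 3, 37, 41, -50, 38, 31] -> [-12, -5, 3, 37, 41, -50, 38, 31] -> [41, 38, 37, 31, 3, -5, -12, -50] -> [-50, -12, -5, 3, 31, 37, 38, 41] -> -50
  [-48, -13, 13, 27, 9, -4, 28] -> [-13, 13, 27, 9, -4, 28] -> [28, 27, 13, 9, -4, -13] -> [-13, -4, 9, 13, 27, 28] -> -13

-25; 25; -50; -13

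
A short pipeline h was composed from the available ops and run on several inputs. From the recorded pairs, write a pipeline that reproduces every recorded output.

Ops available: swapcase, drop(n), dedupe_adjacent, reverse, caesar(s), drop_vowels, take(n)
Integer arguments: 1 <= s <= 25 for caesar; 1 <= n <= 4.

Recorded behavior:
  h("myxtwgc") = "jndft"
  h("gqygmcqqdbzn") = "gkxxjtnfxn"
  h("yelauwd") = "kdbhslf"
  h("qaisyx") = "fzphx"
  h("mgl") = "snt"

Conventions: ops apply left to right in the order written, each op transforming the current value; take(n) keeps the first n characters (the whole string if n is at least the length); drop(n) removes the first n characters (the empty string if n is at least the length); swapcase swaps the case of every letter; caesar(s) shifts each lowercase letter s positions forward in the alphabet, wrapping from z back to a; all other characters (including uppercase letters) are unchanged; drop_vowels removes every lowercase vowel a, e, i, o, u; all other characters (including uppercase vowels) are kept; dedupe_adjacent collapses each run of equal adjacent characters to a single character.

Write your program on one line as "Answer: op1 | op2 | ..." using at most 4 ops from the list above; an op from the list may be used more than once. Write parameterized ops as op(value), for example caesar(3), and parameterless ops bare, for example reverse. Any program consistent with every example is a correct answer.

reverse | caesar(1) | caesar(6) | drop_vowels

Check, running the answer program on each example:
  "myxtwgc" -> "cgwtxym" -> "dhxuyzn" -> "jndaeft" -> "jndft"
  "gqygmcqqdbzn" -> "nzbdqqcmgyqg" -> "oacerrdnhzrh" -> "ugikxxjtnfxn" -> "gkxxjtnfxn"
  "yelauwd" -> "dwualey" -> "exvbmfz" -> "kdbhslf" -> "kdbhslf"
  "qaisyx" -> "xysiaq" -> "yztjbr" -> "efzphx" -> "fzphx"
  "mgl" -> "lgm" -> "mhn" -> "snt" -> "snt"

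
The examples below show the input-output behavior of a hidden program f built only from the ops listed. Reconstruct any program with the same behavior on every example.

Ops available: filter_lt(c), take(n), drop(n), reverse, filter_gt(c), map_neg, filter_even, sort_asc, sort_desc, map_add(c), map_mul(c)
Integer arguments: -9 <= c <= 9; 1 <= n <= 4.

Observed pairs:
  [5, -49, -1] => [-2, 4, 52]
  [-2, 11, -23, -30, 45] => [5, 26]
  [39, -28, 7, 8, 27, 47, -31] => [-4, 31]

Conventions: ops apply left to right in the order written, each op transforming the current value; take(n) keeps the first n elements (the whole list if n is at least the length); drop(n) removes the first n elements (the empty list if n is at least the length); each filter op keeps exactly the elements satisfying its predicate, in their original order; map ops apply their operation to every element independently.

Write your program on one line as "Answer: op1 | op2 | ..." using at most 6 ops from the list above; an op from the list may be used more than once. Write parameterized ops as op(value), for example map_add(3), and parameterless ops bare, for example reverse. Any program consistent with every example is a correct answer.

map_neg | take(3) | map_add(3) | filter_gt(-8) | sort_asc

Check, running the answer program on each example:
  [5, -49, -1] -> [-5, 49, 1] -> [-5, 49, 1] -> [-2, 52, 4] -> [-2, 52, 4] -> [-2, 4, 52]
  [-2, 11, -23, -30, 45] -> [2, -11, 23, 30, -45] -> [2, -11, 23] -> [5, -8, 26] -> [5, 26] -> [5, 26]
  [39, -28, 7, 8, 27, 47, -31] -> [-39, 28, -7, -8, -27, -47, 31] -> [-39, 28, -7] -> [-36, 31, -4] -> [31, -4] -> [-4, 31]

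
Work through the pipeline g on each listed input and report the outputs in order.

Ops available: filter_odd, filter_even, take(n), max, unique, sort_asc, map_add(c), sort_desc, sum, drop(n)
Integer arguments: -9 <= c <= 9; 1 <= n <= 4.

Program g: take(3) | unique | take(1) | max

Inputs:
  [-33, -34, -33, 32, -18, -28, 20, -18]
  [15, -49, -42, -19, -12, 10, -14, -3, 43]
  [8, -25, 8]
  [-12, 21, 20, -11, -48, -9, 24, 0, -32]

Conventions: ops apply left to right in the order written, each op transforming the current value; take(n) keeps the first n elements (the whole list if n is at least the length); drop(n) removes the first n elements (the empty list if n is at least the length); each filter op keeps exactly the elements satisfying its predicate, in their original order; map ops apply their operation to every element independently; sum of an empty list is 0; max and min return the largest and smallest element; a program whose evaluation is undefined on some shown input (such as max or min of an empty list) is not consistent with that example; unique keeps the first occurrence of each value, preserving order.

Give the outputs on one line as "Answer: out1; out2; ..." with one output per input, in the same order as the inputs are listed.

-33; 15; 8; -12

Execution, op by op:
  [-33, -34, -33, 32, -18, -28, 20, -18] -> [-33, -34, -33] -> [-33, -34] -> [-33] -> -33
  [15, -49, -42, -19, -12, 10, -14, -3, 43] -> [15, -49, -42] -> [15, -49, -42] -> [15] -> 15
  [8, -25, 8] -> [8, -25, 8] -> [8, -25] -> [8] -> 8
  [-12, 21, 20, -11, -48, -9, 24, 0, -32] -> [-12, 21, 20] -> [-12, 21, 20] -> [-12] -> -12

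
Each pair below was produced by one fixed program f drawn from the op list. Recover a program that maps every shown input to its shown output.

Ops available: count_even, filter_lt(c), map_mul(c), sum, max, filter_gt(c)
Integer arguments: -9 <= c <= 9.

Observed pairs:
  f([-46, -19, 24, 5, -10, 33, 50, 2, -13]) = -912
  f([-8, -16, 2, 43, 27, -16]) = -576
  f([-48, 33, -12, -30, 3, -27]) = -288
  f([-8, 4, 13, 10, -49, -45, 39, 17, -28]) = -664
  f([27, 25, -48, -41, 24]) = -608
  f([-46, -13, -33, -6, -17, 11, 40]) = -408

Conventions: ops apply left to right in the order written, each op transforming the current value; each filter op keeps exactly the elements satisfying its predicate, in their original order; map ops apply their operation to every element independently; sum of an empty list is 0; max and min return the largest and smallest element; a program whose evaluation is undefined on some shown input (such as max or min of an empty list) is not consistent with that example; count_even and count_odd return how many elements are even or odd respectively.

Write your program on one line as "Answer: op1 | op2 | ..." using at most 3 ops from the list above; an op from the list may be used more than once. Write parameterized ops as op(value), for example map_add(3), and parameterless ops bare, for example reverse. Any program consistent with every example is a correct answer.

filter_gt(-3) | map_mul(-8) | sum

Check, running the answer program on each example:
  [-46, -19, 24, 5, -10, 33, 50, 2, -13] -> [24, 5, 33, 50, 2] -> [-192, -40, -264, -400, -16] -> -912
  [-8, -16, 2, 43, 27, -16] -> [2, 43, 27] -> [-16, -344, -216] -> -576
  [-48, 33, -12, -30, 3, -27] -> [33, 3] -> [-264, -24] -> -288
  [-8, 4, 13, 10, -49, -45, 39, 17, -28] -> [4, 13, 10, 39, 17] -> [-32, -104, -80, -312, -136] -> -664
  [27, 25, -48, -41, 24] -> [27, 25, 24] -> [-216, -200, -192] -> -608
  [-46, -13, -33, -6, -17, 11, 40] -> [11, 40] -> [-88, -320] -> -408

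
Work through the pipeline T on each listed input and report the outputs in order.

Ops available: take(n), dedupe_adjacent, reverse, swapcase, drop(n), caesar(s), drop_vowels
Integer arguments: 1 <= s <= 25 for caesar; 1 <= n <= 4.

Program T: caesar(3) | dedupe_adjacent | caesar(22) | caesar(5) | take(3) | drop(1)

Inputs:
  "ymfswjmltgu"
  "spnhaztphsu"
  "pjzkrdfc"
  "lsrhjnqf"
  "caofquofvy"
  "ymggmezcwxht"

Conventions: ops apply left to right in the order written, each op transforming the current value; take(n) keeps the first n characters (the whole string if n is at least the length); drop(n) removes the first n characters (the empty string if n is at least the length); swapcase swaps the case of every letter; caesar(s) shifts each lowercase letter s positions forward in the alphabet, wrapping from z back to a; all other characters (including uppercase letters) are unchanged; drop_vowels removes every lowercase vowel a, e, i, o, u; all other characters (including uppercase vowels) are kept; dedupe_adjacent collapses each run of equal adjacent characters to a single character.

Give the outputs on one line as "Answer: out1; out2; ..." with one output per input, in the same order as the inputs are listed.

Execution, op by op:
  "ymfswjmltgu" -> "bpivzmpowjx" -> "bpivzmpowjx" -> "xlervilksft" -> "cqjwanqpxky" -> "cqj" -> "qj"
  "spnhaztphsu" -> "vsqkdcwskvx" -> "vsqkdcwskvx" -> "romgzysogrt" -> "wtrledxtlwy" -> "wtr" -> "tr"
  "pjzkrdfc" -> "smcnugif" -> "smcnugif" -> "oiyjqceb" -> "tndovhjg" -> "tnd" -> "nd"
  "lsrhjnqf" -> "ovukmqti" -> "ovukmqti" -> "krqgimpe" -> "pwvlnruj" -> "pwv" -> "wv"
  "caofquofvy" -> "fdritxriyb" -> "fdritxriyb" -> "bzneptneux" -> "gesjuysjzc" -> "ges" -> "es"
  "ymggmezcwxht" -> "bpjjphcfzakw" -> "bpjphcfzakw" -> "xlfldybvwgs" -> "cqkqidgablx" -> "cqk" -> "qk"

"qj"; "tr"; "nd"; "wv"; "es"; "qk"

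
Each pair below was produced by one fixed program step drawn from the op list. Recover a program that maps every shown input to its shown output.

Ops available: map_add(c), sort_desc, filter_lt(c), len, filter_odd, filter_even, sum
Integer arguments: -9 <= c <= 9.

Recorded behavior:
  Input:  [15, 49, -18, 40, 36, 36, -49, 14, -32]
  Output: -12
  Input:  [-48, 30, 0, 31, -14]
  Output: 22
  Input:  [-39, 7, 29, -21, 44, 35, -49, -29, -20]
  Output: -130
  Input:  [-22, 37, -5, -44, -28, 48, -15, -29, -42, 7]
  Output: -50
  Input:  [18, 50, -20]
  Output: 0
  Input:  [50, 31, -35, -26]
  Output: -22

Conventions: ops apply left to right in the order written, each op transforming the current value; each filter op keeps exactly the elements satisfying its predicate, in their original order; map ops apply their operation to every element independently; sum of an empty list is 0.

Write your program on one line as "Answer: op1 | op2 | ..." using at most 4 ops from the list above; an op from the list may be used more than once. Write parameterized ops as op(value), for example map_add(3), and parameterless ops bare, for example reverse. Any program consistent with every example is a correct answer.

map_add(-9) | filter_even | sum

Check, running the answer program on each example:
  [15, 49, -18, 40, 36, 36, -49, 14, -32] -> [6, 40, -27, 31, 27, 27, -58, 5, -41] -> [6, 40, -58] -> -12
  [-48, 30, 0, 31, -14] -> [-57, 21, -9, 22, -23] -> [22] -> 22
  [-39, 7, 29, -21, 44, 35, -49, -29, -20] -> [-48, -2, 20, -30, 35, 26, -58, -38, -29] -> [-48, -2, 20, -30, 26, -58, -38] -> -130
  [-22, 37, -5, -44, -28, 48, -15, -29, -42, 7] -> [-31, 28, -14, -53, -37, 39, -24, -38, -51, -2] -> [28, -14, -24, -38, -2] -> -50
  [18, 50, -20] -> [9, 41, -29] -> [] -> 0
  [50, 31, -35, -26] -> [41, 22, -44, -35] -> [22, -44] -> -22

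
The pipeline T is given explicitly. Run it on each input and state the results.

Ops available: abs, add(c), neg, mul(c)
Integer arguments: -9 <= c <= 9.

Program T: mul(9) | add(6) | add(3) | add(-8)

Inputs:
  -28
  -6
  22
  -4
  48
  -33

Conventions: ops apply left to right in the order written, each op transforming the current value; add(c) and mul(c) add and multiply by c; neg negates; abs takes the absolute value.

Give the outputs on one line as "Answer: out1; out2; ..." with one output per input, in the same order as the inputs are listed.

-251; -53; 199; -35; 433; -296

Execution, op by op:
  -28 -> -252 -> -246 -> -243 -> -251
  -6 -> -54 -> -48 -> -45 -> -53
  22 -> 198 -> 204 -> 207 -> 199
  -4 -> -36 -> -30 -> -27 -> -35
  48 -> 432 -> 438 -> 441 -> 433
  -33 -> -297 -> -291 -> -288 -> -296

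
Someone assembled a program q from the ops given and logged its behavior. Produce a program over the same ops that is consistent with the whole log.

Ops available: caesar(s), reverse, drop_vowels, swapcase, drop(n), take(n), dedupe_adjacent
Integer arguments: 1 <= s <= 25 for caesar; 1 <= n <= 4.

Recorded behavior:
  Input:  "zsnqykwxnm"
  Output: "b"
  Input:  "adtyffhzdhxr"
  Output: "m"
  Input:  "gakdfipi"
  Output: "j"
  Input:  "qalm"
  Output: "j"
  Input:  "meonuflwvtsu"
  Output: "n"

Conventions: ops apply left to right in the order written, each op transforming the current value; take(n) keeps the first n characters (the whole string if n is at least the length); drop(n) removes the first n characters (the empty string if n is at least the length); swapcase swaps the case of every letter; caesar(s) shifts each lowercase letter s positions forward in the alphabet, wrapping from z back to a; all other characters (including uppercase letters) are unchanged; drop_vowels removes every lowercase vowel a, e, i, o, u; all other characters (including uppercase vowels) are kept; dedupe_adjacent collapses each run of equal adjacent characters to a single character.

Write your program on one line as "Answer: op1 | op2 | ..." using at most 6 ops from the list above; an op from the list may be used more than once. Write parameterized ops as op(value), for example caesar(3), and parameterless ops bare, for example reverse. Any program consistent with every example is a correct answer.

take(3) | caesar(15) | drop(1) | take(1) | caesar(20)

Check, running the answer program on each example:
  "zsnqykwxnm" -> "zsn" -> "ohc" -> "hc" -> "h" -> "b"
  "adtyffhzdhxr" -> "adt" -> "psi" -> "si" -> "s" -> "m"
  "gakdfipi" -> "gak" -> "vpz" -> "pz" -> "p" -> "j"
  "qalm" -> "qal" -> "fpa" -> "pa" -> "p" -> "j"
  "meonuflwvtsu" -> "meo" -> "btd" -> "td" -> "t" -> "n"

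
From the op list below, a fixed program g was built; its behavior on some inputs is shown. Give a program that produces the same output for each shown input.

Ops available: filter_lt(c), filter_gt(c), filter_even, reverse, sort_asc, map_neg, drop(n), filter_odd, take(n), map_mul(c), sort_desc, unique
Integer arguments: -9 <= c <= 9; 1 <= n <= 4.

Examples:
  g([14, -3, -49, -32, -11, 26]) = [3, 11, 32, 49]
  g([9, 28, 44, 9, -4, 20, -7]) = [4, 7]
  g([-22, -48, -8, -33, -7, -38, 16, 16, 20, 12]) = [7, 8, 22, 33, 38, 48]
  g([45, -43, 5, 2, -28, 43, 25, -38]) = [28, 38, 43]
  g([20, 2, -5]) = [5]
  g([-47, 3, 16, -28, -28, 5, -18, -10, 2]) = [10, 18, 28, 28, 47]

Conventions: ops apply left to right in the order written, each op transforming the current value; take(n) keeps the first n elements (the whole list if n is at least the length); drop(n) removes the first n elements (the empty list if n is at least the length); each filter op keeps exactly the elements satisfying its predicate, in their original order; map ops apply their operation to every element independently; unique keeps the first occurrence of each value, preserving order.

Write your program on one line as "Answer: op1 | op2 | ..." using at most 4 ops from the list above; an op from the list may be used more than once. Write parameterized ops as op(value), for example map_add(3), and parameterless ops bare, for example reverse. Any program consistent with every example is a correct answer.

sort_asc | map_neg | sort_asc | filter_gt(0)

Check, running the answer program on each example:
  [14, -3, -49, -32, -11, 26] -> [-49, -32, -11, -3, 14, 26] -> [49, 32, 11, 3, -14, -26] -> [-26, -14, 3, 11, 32, 49] -> [3, 11, 32, 49]
  [9, 28, 44, 9, -4, 20, -7] -> [-7, -4, 9, 9, 20, 28, 44] -> [7, 4, -9, -9, -20, -28, -44] -> [-44, -28, -20, -9, -9, 4, 7] -> [4, 7]
  [-22, -48, -8, -33, -7, -38, 16, 16, 20, 12] -> [-48, -38, -33, -22, -8, -7, 12, 16, 16, 20] -> [48, 38, 33, 22, 8, 7, -12, -16, -16, -20] -> [-20, -16, -16, -12, 7, 8, 22, 33, 38, 48] -> [7, 8, 22, 33, 38, 48]
  [45, -43, 5, 2, -28, 43, 25, -38] -> [-43, -38, -28, 2, 5, 25, 43, 45] -> [43, 38, 28, -2, -5, -25, -43, -45] -> [-45, -43, -25, -5, -2, 28, 38, 43] -> [28, 38, 43]
  [20, 2, -5] -> [-5, 2, 20] -> [5, -2, -20] -> [-20, -2, 5] -> [5]
  [-47, 3, 16, -28, -28, 5, -18, -10, 2] -> [-47, -28, -28, -18, -10, 2, 3, 5, 16] -> [47, 28, 28, 18, 10, -2, -3, -5, -16] -> [-16, -5, -3, -2, 10, 18, 28, 28, 47] -> [10, 18, 28, 28, 47]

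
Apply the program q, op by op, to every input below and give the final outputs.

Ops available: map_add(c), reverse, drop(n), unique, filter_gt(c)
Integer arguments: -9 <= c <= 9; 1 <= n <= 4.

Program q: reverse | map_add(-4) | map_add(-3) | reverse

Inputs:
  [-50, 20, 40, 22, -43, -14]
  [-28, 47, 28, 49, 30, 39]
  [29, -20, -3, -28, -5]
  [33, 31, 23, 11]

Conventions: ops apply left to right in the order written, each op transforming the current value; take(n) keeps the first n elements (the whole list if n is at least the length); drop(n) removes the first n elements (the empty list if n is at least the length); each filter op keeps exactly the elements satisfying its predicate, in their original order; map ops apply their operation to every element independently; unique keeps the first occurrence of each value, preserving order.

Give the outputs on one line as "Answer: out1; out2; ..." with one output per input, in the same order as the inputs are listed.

Execution, op by op:
  [-50, 20, 40, 22, -43, -14] -> [-14, -43, 22, 40, 20, -50] -> [-18, -47, 18, 36, 16, -54] -> [-21, -50, 15, 33, 13, -57] -> [-57, 13, 33, 15, -50, -21]
  [-28, 47, 28, 49, 30, 39] -> [39, 30, 49, 28, 47, -28] -> [35, 26, 45, 24, 43, -32] -> [32, 23, 42, 21, 40, -35] -> [-35, 40, 21, 42, 23, 32]
  [29, -20, -3, -28, -5] -> [-5, -28, -3, -20, 29] -> [-9, -32, -7, -24, 25] -> [-12, -35, -10, -27, 22] -> [22, -27, -10, -35, -12]
  [33, 31, 23, 11] -> [11, 23, 31, 33] -> [7, 19, 27, 29] -> [4, 16, 24, 26] -> [26, 24, 16, 4]

[-57, 13, 33, 15, -50, -21]; [-35, 40, 21, 42, 23, 32]; [22, -27, -10, -35, -12]; [26, 24, 16, 4]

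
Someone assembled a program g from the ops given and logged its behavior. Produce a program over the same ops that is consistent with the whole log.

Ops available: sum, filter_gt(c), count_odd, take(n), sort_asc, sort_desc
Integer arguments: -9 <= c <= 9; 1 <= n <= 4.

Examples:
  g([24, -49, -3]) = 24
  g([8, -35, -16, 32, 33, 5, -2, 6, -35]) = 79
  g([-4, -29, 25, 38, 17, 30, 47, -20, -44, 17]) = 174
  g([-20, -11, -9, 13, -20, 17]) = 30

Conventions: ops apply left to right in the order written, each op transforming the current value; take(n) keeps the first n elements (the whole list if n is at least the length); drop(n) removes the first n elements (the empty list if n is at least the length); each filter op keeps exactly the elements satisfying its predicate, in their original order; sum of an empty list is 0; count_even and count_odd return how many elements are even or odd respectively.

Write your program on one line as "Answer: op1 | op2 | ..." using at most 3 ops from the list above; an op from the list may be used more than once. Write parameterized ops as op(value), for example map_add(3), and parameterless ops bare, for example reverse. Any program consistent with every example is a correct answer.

filter_gt(5) | sum

Check, running the answer program on each example:
  [24, -49, -3] -> [24] -> 24
  [8, -35, -16, 32, 33, 5, -2, 6, -35] -> [8, 32, 33, 6] -> 79
  [-4, -29, 25, 38, 17, 30, 47, -20, -44, 17] -> [25, 38, 17, 30, 47, 17] -> 174
  [-20, -11, -9, 13, -20, 17] -> [13, 17] -> 30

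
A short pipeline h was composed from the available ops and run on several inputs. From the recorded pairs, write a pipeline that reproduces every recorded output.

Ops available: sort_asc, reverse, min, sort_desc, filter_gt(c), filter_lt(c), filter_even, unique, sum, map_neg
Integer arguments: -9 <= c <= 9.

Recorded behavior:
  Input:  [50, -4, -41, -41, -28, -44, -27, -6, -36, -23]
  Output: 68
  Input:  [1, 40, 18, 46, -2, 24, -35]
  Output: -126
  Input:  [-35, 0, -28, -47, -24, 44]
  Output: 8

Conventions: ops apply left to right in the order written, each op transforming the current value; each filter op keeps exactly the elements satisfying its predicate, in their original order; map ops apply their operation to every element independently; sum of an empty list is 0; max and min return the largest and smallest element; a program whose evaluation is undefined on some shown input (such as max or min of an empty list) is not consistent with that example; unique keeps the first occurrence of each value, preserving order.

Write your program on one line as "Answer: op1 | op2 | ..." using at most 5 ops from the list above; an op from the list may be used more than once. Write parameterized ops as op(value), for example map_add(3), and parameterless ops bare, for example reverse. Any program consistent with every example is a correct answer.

unique | reverse | filter_even | map_neg | sum

Check, running the answer program on each example:
  [50, -4, -41, -41, -28, -44, -27, -6, -36, -23] -> [50, -4, -41, -28, -44, -27, -6, -36, -23] -> [-23, -36, -6, -27, -44, -28, -41, -4, 50] -> [-36, -6, -44, -28, -4, 50] -> [36, 6, 44, 28, 4, -50] -> 68
  [1, 40, 18, 46, -2, 24, -35] -> [1, 40, 18, 46, -2, 24, -35] -> [-35, 24, -2, 46, 18, 40, 1] -> [24, -2, 46, 18, 40] -> [-24, 2, -46, -18, -40] -> -126
  [-35, 0, -28, -47, -24, 44] -> [-35, 0, -28, -47, -24, 44] -> [44, -24, -47, -28, 0, -35] -> [44, -24, -28, 0] -> [-44, 24, 28, 0] -> 8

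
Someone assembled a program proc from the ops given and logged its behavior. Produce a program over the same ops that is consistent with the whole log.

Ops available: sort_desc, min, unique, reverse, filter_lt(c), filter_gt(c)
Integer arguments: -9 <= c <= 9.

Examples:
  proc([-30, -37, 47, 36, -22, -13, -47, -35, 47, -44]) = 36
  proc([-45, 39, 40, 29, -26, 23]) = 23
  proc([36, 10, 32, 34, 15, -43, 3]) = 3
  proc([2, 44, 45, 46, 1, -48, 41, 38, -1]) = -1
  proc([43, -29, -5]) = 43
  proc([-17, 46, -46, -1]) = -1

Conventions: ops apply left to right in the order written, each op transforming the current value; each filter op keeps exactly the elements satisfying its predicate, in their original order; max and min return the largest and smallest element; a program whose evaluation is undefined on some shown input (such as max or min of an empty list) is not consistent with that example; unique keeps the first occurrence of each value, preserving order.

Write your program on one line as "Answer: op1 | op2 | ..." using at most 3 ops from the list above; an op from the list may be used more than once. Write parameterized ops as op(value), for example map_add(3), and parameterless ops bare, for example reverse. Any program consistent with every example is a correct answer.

filter_gt(-3) | min

Check, running the answer program on each example:
  [-30, -37, 47, 36, -22, -13, -47, -35, 47, -44] -> [47, 36, 47] -> 36
  [-45, 39, 40, 29, -26, 23] -> [39, 40, 29, 23] -> 23
  [36, 10, 32, 34, 15, -43, 3] -> [36, 10, 32, 34, 15, 3] -> 3
  [2, 44, 45, 46, 1, -48, 41, 38, -1] -> [2, 44, 45, 46, 1, 41, 38, -1] -> -1
  [43, -29, -5] -> [43] -> 43
  [-17, 46, -46, -1] -> [46, -1] -> -1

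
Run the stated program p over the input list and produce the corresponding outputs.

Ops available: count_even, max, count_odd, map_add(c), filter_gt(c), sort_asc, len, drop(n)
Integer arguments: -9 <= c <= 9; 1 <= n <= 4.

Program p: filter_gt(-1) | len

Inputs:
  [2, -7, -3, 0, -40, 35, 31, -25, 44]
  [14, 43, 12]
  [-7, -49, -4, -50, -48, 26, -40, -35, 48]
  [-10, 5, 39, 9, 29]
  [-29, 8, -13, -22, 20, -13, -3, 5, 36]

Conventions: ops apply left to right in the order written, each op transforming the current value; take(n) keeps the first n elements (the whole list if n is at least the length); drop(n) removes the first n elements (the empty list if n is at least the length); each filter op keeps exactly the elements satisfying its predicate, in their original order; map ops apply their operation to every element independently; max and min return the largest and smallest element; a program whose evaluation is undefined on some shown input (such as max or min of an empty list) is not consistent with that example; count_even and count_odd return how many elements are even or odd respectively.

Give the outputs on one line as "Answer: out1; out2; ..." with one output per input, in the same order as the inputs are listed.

Execution, op by op:
  [2, -7, -3, 0, -40, 35, 31, -25, 44] -> [2, 0, 35, 31, 44] -> 5
  [14, 43, 12] -> [14, 43, 12] -> 3
  [-7, -49, -4, -50, -48, 26, -40, -35, 48] -> [26, 48] -> 2
  [-10, 5, 39, 9, 29] -> [5, 39, 9, 29] -> 4
  [-29, 8, -13, -22, 20, -13, -3, 5, 36] -> [8, 20, 5, 36] -> 4

5; 3; 2; 4; 4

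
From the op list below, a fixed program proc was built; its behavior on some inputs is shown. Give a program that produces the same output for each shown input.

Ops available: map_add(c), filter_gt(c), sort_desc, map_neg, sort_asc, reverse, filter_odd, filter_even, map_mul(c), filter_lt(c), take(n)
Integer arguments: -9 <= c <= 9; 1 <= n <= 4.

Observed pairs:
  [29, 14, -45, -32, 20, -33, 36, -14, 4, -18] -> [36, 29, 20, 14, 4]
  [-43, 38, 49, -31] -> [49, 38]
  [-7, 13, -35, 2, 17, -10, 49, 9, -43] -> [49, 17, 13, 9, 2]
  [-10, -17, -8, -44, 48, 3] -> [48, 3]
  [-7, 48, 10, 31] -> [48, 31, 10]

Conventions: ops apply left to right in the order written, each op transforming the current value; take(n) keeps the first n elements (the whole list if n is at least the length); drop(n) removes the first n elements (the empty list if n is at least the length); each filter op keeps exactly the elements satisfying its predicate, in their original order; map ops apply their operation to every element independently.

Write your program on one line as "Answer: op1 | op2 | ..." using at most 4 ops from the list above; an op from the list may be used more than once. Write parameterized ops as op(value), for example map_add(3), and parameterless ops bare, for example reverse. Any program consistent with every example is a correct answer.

map_neg | filter_lt(2) | map_neg | sort_desc

Check, running the answer program on each example:
  [29, 14, -45, -32, 20, -33, 36, -14, 4, -18] -> [-29, -14, 45, 32, -20, 33, -36, 14, -4, 18] -> [-29, -14, -20, -36, -4] -> [29, 14, 20, 36, 4] -> [36, 29, 20, 14, 4]
  [-43, 38, 49, -31] -> [43, -38, -49, 31] -> [-38, -49] -> [38, 49] -> [49, 38]
  [-7, 13, -35, 2, 17, -10, 49, 9, -43] -> [7, -13, 35, -2, -17, 10, -49, -9, 43] -> [-13, -2, -17, -49, -9] -> [13, 2, 17, 49, 9] -> [49, 17, 13, 9, 2]
  [-10, -17, -8, -44, 48, 3] -> [10, 17, 8, 44, -48, -3] -> [-48, -3] -> [48, 3] -> [48, 3]
  [-7, 48, 10, 31] -> [7, -48, -10, -31] -> [-48, -10, -31] -> [48, 10, 31] -> [48, 31, 10]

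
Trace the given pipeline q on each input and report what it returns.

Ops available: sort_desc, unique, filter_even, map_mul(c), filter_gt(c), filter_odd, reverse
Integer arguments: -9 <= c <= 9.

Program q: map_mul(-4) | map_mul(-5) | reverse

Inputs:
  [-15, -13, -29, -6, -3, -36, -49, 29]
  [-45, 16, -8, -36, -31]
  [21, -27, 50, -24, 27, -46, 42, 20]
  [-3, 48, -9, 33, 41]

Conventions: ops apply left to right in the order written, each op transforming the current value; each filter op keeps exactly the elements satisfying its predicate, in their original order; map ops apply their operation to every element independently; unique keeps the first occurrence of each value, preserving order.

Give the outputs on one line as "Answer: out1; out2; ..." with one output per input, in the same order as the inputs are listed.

Execution, op by op:
  [-15, -13, -29, -6, -3, -36, -49, 29] -> [60, 52, 116, 24, 12, 144, 196, -116] -> [-300, -260, -580, -120, -60, -720, -980, 580] -> [580, -980, -720, -60, -120, -580, -260, -300]
  [-45, 16, -8, -36, -31] -> [180, -64, 32, 144, 124] -> [-900, 320, -160, -720, -620] -> [-620, -720, -160, 320, -900]
  [21, -27, 50, -24, 27, -46, 42, 20] -> [-84, 108, -200, 96, -108, 184, -168, -80] -> [420, -540, 1000, -480, 540, -920, 840, 400] -> [400, 840, -920, 540, -480, 1000, -540, 420]
  [-3, 48, -9, 33, 41] -> [12, -192, 36, -132, -164] -> [-60, 960, -180, 660, 820] -> [820, 660, -180, 960, -60]

[580, -980, -720, -60, -120, -580, -260, -300]; [-620, -720, -160, 320, -900]; [400, 840, -920, 540, -480, 1000, -540, 420]; [820, 660, -180, 960, -60]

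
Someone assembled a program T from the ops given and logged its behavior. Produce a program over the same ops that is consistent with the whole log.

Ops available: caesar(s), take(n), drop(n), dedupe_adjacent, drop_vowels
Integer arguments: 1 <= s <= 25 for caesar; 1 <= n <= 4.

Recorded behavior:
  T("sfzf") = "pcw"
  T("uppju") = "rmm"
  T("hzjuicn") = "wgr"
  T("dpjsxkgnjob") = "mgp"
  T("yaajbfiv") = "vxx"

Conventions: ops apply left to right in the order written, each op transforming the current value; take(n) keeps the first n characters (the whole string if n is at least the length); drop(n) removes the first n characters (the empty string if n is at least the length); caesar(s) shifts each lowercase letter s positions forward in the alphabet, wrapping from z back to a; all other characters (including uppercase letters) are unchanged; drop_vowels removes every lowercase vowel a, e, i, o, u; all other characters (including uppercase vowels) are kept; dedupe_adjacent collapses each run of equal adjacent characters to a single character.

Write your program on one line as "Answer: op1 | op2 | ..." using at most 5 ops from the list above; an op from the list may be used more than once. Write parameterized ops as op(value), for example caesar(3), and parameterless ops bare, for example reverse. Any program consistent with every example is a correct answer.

caesar(11) | caesar(12) | drop_vowels | take(4) | take(3)

Check, running the answer program on each example:
  "sfzf" -> "dqkq" -> "pcwc" -> "pcwc" -> "pcwc" -> "pcw"
  "uppju" -> "faauf" -> "rmmgr" -> "rmmgr" -> "rmmg" -> "rmm"
  "hzjuicn" -> "skuftny" -> "ewgrfzk" -> "wgrfzk" -> "wgrf" -> "wgr"
  "dpjsxkgnjob" -> "oaudivryuzm" -> "amgpuhdkgly" -> "mgphdkgly" -> "mgph" -> "mgp"
  "yaajbfiv" -> "jllumqtg" -> "vxxgycfs" -> "vxxgycfs" -> "vxxg" -> "vxx"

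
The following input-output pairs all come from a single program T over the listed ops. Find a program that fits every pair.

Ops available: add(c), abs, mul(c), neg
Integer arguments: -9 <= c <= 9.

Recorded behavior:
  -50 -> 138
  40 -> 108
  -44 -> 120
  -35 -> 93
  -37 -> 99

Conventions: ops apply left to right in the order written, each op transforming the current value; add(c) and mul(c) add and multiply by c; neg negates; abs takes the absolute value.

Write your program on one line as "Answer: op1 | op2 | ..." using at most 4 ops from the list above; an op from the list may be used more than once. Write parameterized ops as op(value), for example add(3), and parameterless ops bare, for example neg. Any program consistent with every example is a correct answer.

abs | add(-4) | mul(3)

Check, running the answer program on each example:
  -50 -> 50 -> 46 -> 138
  40 -> 40 -> 36 -> 108
  -44 -> 44 -> 40 -> 120
  -35 -> 35 -> 31 -> 93
  -37 -> 37 -> 33 -> 99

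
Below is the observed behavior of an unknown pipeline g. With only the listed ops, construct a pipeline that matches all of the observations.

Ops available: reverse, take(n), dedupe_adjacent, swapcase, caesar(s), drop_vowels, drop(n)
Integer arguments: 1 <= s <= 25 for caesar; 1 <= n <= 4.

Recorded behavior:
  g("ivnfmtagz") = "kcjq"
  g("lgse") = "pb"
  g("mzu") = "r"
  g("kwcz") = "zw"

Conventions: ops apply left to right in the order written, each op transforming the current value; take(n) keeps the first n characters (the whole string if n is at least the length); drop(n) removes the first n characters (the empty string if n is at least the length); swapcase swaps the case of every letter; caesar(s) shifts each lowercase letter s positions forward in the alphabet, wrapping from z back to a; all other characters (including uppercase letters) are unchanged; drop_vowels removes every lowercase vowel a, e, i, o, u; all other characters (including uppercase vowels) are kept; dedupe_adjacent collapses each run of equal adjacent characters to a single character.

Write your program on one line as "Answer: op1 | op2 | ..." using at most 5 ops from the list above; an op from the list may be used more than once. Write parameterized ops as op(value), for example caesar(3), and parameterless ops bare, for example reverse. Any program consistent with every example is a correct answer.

caesar(20) | drop(2) | take(4) | caesar(3)

Check, running the answer program on each example:
  "ivnfmtagz" -> "cphzgnuat" -> "hzgnuat" -> "hzgn" -> "kcjq"
  "lgse" -> "famy" -> "my" -> "my" -> "pb"
  "mzu" -> "gto" -> "o" -> "o" -> "r"
  "kwcz" -> "eqwt" -> "wt" -> "wt" -> "zw"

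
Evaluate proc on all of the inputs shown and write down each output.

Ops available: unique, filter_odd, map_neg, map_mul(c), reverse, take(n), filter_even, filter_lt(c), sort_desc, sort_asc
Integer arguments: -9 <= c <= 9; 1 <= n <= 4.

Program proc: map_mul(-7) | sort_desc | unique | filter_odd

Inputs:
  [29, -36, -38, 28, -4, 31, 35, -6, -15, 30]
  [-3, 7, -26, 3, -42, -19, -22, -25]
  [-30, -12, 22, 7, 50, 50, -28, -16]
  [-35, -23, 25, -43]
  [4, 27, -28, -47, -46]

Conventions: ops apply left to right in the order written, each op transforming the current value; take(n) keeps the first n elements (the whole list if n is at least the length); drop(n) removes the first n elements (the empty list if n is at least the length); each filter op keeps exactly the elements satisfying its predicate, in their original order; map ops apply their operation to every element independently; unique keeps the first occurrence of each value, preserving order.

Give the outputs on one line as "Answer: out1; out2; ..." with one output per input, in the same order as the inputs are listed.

[105, -203, -217, -245]; [175, 133, 21, -21, -49]; [-49]; [301, 245, 161, -175]; [329, -189]

Execution, op by op:
  [29, -36, -38, 28, -4, 31, 35, -6, -15, 30] -> [-203, 252, 266, -196, 28, -217, -245, 42, 105, -210] -> [266, 252, 105, 42, 28, -196, -203, -210, -217, -245] -> [266, 252, 105, 42, 28, -196, -203, -210, -217, -245] -> [105, -203, -217, -245]
  [-3, 7, -26, 3, -42, -19, -22, -25] -> [21, -49, 182, -21, 294, 133, 154, 175] -> [294, 182, 175, 154, 133, 21, -21, -49] -> [294, 182, 175, 154, 133, 21, -21, -49] -> [175, 133, 21, -21, -49]
  [-30, -12, 22, 7, 50, 50, -28, -16] -> [210, 84, -154, -49, -350, -350, 196, 112] -> [210, 196, 112, 84, -49, -154, -350, -350] -> [210, 196, 112, 84, -49, -154, -350] -> [-49]
  [-35, -23, 25, -43] -> [245, 161, -175, 301] -> [301, 245, 161, -175] -> [301, 245, 161, -175] -> [301, 245, 161, -175]
  [4, 27, -28, -47, -46] -> [-28, -189, 196, 329, 322] -> [329, 322, 196, -28, -189] -> [329, 322, 196, -28, -189] -> [329, -189]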